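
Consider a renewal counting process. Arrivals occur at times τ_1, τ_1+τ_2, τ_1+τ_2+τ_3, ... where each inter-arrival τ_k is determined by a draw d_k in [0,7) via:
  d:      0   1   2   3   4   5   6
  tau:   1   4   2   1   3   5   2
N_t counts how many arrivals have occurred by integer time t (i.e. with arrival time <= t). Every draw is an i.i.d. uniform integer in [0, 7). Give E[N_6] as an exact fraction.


Inter-arrival values over d=0..6: [1, 4, 2, 1, 3, 5, 2]
Each d has probability 1/7, so the pmf of τ is: f(1) = 2/7, f(2) = 2/7, f(3) = 1/7, f(4) = 1/7, f(5) = 1/7
Renewal equation for m(n) = E[N_n]: condition on τ_1 = k (if k <= n, one arrival plus a fresh copy on the remaining n−k steps): m(n) = F(n) + Σ_{k<=n} f(k)·m(n−k), where F(n) = P(τ <= n) and m(0) = 0
m(1) = F(1) = 2/7
m(2) = F(2) + f(1)·m(1) = 4/7 + 2/7·2/7 = 32/49
m(3) = F(3) + f(1)·m(2) + f(2)·m(1) = 5/7 + 2/7·32/49 + 2/7·2/7 = 337/343
m(4) = F(4) + f(1)·m(3) + f(2)·m(2) + f(3)·m(1) = 6/7 + 2/7·337/343 + 2/7·32/49 + 1/7·2/7 = 3278/2401
m(5) = F(5) + f(1)·m(4) + f(2)·m(3) + f(3)·m(2) + f(4)·m(1) = 1 + 2/7·3278/2401 + 2/7·337/343 + 1/7·32/49 + 1/7·2/7 = 30335/16807
m(6) = F(6) + f(1)·m(5) + f(2)·m(4) + f(3)·m(3) + f(4)·m(2) + f(5)·m(1) = 1 + 2/7·30335/16807 + 2/7·3278/2401 + 1/7·337/343 + 1/7·32/49 + 1/7·2/7 = 256502/117649
E[N_6] = m(6) = 256502/117649

256502/117649


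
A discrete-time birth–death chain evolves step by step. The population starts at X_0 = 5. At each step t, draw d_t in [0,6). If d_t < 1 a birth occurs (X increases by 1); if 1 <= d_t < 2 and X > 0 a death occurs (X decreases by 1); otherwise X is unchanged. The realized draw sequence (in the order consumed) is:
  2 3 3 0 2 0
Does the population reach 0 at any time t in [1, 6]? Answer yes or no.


no

t=0: X=5, d=2 → hold, X_1=5
t=1: X=5, d=3 → hold, X_2=5
t=2: X=5, d=3 → hold, X_3=5
t=3: X=5, d=0 → birth, X_4=6
t=4: X=6, d=2 → hold, X_5=6
t=5: X=6, d=0 → birth, X_6=7


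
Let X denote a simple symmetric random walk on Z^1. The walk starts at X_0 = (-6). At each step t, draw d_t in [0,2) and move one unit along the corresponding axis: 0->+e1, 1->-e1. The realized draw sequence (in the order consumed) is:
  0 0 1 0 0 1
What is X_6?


t=0: X=(-6), d=0 → +e1, X_1=(-5)
t=1: X=(-5), d=0 → +e1, X_2=(-4)
t=2: X=(-4), d=1 → -e1, X_3=(-5)
t=3: X=(-5), d=0 → +e1, X_4=(-4)
t=4: X=(-4), d=0 → +e1, X_5=(-3)
t=5: X=(-3), d=1 → -e1, X_6=(-4)

(-4)


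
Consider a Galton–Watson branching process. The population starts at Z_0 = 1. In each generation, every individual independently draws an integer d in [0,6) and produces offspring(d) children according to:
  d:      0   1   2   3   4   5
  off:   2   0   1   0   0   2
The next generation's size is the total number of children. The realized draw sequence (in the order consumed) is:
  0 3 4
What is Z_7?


gen 0: Z_0=1, draws=[0], offspring=[2], Z_1=2
gen 1: Z_1=2, draws=[3, 4], offspring=[0, 0], Z_2=0
gen 2: Z_2=0, draws=[], offspring=[], Z_3=0
gen 3: Z_3=0, draws=[], offspring=[], Z_4=0
gen 4: Z_4=0, draws=[], offspring=[], Z_5=0
gen 5: Z_5=0, draws=[], offspring=[], Z_6=0
gen 6: Z_6=0, draws=[], offspring=[], Z_7=0

0


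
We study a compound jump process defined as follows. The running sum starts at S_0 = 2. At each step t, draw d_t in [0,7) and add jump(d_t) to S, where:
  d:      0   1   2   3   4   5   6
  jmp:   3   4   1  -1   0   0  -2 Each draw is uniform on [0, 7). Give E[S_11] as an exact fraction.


Outcome values over d=0..6: [3, 4, 1, -1, 0, 0, -2]
Σy = 5, Σy² = 31, M = 7
μ = 5/7 = 5/7,  σ² = 31/7 − (5/7)² = 192/49
E[S_11] = 2 + 11·(5/7) = 69/7

69/7


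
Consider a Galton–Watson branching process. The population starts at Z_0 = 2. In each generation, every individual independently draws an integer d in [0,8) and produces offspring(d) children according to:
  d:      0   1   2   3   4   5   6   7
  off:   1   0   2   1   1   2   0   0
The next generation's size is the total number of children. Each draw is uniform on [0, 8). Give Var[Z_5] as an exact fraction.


Outcome values over d=0..7: [1, 0, 2, 1, 1, 2, 0, 0]
Σy = 7, Σy² = 11, M = 8
μ = 7/8 = 7/8,  σ² = 11/8 − (7/8)² = 39/64
V_0 = 0, E_0 = 2
V_1 = 39/64·E_0 + (7/8)²·V_0 = 39/32;  E_1 = 7/4
V_2 = 39/64·E_1 + (7/8)²·V_1 = 4095/2048;  E_2 = 49/32
V_3 = 39/64·E_2 + (7/8)²·V_2 = 322959/131072;  E_3 = 343/256
V_4 = 39/64·E_3 + (7/8)²·V_3 = 22674015/8388608;  E_4 = 2401/2048
V_5 = 39/64·E_4 + (7/8)²·V_4 = 1494572079/536870912;  E_5 = 16807/16384

1494572079/536870912


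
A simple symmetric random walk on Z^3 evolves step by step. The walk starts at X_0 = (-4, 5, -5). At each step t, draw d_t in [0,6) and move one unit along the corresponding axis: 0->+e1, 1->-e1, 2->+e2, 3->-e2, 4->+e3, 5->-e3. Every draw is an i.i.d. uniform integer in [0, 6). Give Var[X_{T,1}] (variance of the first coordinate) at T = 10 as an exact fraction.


10/3

Outcome values over d=0..5: [1, -1, 0, 0, 0, 0]
Σy = 0, Σy² = 2, M = 6
μ = 0/6 = 0,  σ² = 2/6 − (0)² = 1/3
Independent increments: Var[X_10] = 10·σ² = 10·(1/3) = 10/3


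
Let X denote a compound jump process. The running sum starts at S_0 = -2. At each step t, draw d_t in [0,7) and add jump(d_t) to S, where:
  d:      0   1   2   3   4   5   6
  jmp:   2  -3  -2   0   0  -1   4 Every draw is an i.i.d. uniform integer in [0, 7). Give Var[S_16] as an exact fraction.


544/7

Outcome values over d=0..6: [2, -3, -2, 0, 0, -1, 4]
Σy = 0, Σy² = 34, M = 7
μ = 0/7 = 0,  σ² = 34/7 − (0)² = 34/7
Independent increments: Var[S_16] = 16·σ² = 16·(34/7) = 544/7


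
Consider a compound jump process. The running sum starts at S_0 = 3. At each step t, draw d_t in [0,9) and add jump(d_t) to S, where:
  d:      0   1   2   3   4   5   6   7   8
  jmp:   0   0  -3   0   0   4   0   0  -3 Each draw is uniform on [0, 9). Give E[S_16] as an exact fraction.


-5/9

Outcome values over d=0..8: [0, 0, -3, 0, 0, 4, 0, 0, -3]
Σy = -2, Σy² = 34, M = 9
μ = -2/9 = -2/9,  σ² = 34/9 − (-2/9)² = 302/81
E[S_16] = 3 + 16·(-2/9) = -5/9


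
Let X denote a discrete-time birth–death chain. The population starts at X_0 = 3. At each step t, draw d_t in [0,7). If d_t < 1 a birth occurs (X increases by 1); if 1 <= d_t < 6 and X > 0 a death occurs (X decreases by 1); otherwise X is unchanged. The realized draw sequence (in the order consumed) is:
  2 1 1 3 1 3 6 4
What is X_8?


0

t=0: X=3, d=2 → death, X_1=2
t=1: X=2, d=1 → death, X_2=1
t=2: X=1, d=1 → death, X_3=0
t=3: X=0, d=3 → hold, X_4=0
t=4: X=0, d=1 → hold, X_5=0
t=5: X=0, d=3 → hold, X_6=0
t=6: X=0, d=6 → hold, X_7=0
t=7: X=0, d=4 → hold, X_8=0


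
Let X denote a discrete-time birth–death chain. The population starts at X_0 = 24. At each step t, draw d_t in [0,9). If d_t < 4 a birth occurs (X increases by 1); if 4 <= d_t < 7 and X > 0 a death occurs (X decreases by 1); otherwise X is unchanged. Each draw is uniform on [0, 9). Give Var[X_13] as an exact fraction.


X can drop by at most 1 per step and X_0 = 24 > T = 13, so X_t >= 24 − t >= 11 > 0 for every t <= 13: the floor at 0 (the 'and X > 0' condition) never binds. Hence X_13 = X_0 + Σ_{t<13} Y_t with i.i.d. increments Y_t = y(d_t) ∈ {+1, −1, 0}.
Outcome values over d=0..8: [1, 1, 1, 1, -1, -1, -1, 0, 0]
Σy = 1, Σy² = 7, M = 9
μ = 1/9 = 1/9,  σ² = 7/9 − (1/9)² = 62/81
Independent increments: Var[X_13] = 13·σ² = 13·(62/81) = 806/81

806/81


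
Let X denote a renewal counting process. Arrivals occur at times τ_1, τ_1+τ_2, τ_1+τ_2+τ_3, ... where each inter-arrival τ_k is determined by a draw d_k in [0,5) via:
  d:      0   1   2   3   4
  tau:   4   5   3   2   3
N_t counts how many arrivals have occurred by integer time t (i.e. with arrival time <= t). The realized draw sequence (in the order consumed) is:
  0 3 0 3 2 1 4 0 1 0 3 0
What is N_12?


draw d_1=0: τ_1=4, arrival time A_1=4
draw d_2=3: τ_2=2, arrival time A_2=6
draw d_3=0: τ_3=4, arrival time A_3=10
draw d_4=3: τ_4=2, arrival time A_4=12
draw d_5=2: τ_5=3, arrival time A_5=15
draw d_6=1: τ_6=5, arrival time A_6=20
draw d_7=4: τ_7=3, arrival time A_7=23
draw d_8=0: τ_8=4, arrival time A_8=27
draw d_9=1: τ_9=5, arrival time A_9=32
draw d_10=0: τ_10=4, arrival time A_10=36
draw d_11=3: τ_11=2, arrival time A_11=38
draw d_12=0: τ_12=4, arrival time A_12=42
N_t over t=0..12: 0:0 1:0 2:0 3:0 4:1 5:1 6:2 7:2 8:2 9:2 10:3 11:3 12:4

4


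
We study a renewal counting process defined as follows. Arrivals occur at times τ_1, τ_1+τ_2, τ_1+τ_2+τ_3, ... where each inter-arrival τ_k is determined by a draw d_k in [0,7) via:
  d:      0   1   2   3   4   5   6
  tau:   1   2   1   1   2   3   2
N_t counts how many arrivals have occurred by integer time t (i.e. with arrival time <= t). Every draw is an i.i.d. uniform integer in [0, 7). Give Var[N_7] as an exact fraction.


Inter-arrival values over d=0..6: [1, 2, 1, 1, 2, 3, 2]
Each d has probability 1/7, so the pmf of τ is: f(1) = 3/7, f(2) = 3/7, f(3) = 1/7
Let p_n(j) = P(N_n = j), with p_0 = [1]. Condition on τ_1: p_n(0) = P(τ > n), and for j >= 1, p_n(j) = Σ_{k<=n} f(k)·p_{n−k}(j−1)
p_1 = [4/7, 3/7]  (j = 0..1)
p_2 = [1/7, 33/49, 9/49]  (j = 0..2)
p_3 = [0, 22/49, 162/343, 27/343]  (j = 0..3)
p_4 = [0, 1/7, 186/343, 675/2401, 81/2401]  (j = 0..4)
p_5 = [0, 1/49, 120/343, 1107/2401, 2592/16807, 243/16807]  (j = 0..5)
p_6 = [0, 0, 46/343, 1080/2401, 5535/16807, 9477/117649, 729/117649]  (j = 0..6)
p_7 = [0, 0, 10/343, 684/2401, 7236/16807, 3564/16807, 33534/823543, 2187/823543]  (j = 0..7)
E[N_7] = Σ j·p_7(j) = 3259805/823543;  E[N_7²] = Σ j²·p_7(j) = 13560859/823543
Var[N_7] = 13560859/823543 − (3259805/823543)² = 541621865412/678223072849

541621865412/678223072849


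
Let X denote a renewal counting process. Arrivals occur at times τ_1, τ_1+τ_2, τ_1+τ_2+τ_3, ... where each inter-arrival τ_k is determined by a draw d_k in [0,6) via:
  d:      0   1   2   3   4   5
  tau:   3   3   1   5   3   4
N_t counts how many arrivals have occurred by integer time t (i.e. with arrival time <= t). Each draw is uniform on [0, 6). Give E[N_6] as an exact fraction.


75859/46656

Inter-arrival values over d=0..5: [3, 3, 1, 5, 3, 4]
Each d has probability 1/6, so the pmf of τ is: f(1) = 1/6, f(3) = 1/2, f(4) = 1/6, f(5) = 1/6
Renewal equation for m(n) = E[N_n]: condition on τ_1 = k (if k <= n, one arrival plus a fresh copy on the remaining n−k steps): m(n) = F(n) + Σ_{k<=n} f(k)·m(n−k), where F(n) = P(τ <= n) and m(0) = 0
m(1) = F(1) = 1/6
m(2) = F(2) + f(1)·m(1) = 1/6 + 1/6·1/6 = 7/36
m(3) = F(3) + f(1)·m(2) = 2/3 + 1/6·7/36 = 151/216
m(4) = F(4) + f(1)·m(3) + f(3)·m(1) = 5/6 + 1/6·151/216 + 1/2·1/6 = 1339/1296
m(5) = F(5) + f(1)·m(4) + f(3)·m(2) + f(4)·m(1) = 1 + 1/6·1339/1296 + 1/2·7/36 + 1/6·1/6 = 10087/7776
m(6) = F(6) + f(1)·m(5) + f(3)·m(3) + f(4)·m(2) + f(5)·m(1) = 1 + 1/6·10087/7776 + 1/2·151/216 + 1/6·7/36 + 1/6·1/6 = 75859/46656
E[N_6] = m(6) = 75859/46656


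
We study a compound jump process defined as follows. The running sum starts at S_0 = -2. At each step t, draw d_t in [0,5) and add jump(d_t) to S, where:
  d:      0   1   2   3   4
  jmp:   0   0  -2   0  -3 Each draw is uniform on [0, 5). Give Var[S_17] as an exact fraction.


Outcome values over d=0..4: [0, 0, -2, 0, -3]
Σy = -5, Σy² = 13, M = 5
μ = -5/5 = -1,  σ² = 13/5 − (-1)² = 8/5
Independent increments: Var[S_17] = 17·σ² = 17·(8/5) = 136/5

136/5


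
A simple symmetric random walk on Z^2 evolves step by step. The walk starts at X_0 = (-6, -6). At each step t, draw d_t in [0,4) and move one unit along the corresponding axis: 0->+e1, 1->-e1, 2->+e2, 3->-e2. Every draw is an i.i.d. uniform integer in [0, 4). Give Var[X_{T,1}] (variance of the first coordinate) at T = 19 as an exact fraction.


19/2

Outcome values over d=0..3: [1, -1, 0, 0]
Σy = 0, Σy² = 2, M = 4
μ = 0/4 = 0,  σ² = 2/4 − (0)² = 1/2
Independent increments: Var[X_19] = 19·σ² = 19·(1/2) = 19/2


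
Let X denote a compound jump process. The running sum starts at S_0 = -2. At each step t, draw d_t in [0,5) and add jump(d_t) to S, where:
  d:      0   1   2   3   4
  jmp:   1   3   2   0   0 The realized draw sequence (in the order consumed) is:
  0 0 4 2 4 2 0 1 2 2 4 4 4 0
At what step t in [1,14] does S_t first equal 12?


10

t=0: S=-2, d=0, jump=1, S_1=-1
t=1: S=-1, d=0, jump=1, S_2=0
t=2: S=0, d=4, jump=0, S_3=0
t=3: S=0, d=2, jump=2, S_4=2
t=4: S=2, d=4, jump=0, S_5=2
t=5: S=2, d=2, jump=2, S_6=4
t=6: S=4, d=0, jump=1, S_7=5
t=7: S=5, d=1, jump=3, S_8=8
t=8: S=8, d=2, jump=2, S_9=10
t=9: S=10, d=2, jump=2, S_10=12
t=10: S=12, d=4, jump=0, S_11=12
t=11: S=12, d=4, jump=0, S_12=12
t=12: S=12, d=4, jump=0, S_13=12
t=13: S=12, d=0, jump=1, S_14=13


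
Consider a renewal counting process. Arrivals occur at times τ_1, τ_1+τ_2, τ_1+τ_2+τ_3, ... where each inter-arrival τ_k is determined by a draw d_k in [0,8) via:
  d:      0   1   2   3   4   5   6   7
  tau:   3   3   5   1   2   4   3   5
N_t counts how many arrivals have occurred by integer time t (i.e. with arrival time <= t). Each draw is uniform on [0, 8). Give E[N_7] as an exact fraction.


Inter-arrival values over d=0..7: [3, 3, 5, 1, 2, 4, 3, 5]
Each d has probability 1/8, so the pmf of τ is: f(1) = 1/8, f(2) = 1/8, f(3) = 3/8, f(4) = 1/8, f(5) = 1/4
Renewal equation for m(n) = E[N_n]: condition on τ_1 = k (if k <= n, one arrival plus a fresh copy on the remaining n−k steps): m(n) = F(n) + Σ_{k<=n} f(k)·m(n−k), where F(n) = P(τ <= n) and m(0) = 0
m(1) = F(1) = 1/8
m(2) = F(2) + f(1)·m(1) = 1/4 + 1/8·1/8 = 17/64
m(3) = F(3) + f(1)·m(2) + f(2)·m(1) = 5/8 + 1/8·17/64 + 1/8·1/8 = 345/512
m(4) = F(4) + f(1)·m(3) + f(2)·m(2) + f(3)·m(1) = 3/4 + 1/8·345/512 + 1/8·17/64 + 3/8·1/8 = 3745/4096
m(5) = F(5) + f(1)·m(4) + f(2)·m(3) + f(3)·m(2) + f(4)·m(1) = 1 + 1/8·3745/4096 + 1/8·345/512 + 3/8·17/64 + 1/8·1/8 = 43049/32768
m(6) = F(6) + f(1)·m(5) + f(2)·m(4) + f(3)·m(3) + f(4)·m(2) + f(5)·m(1) = 1 + 1/8·43049/32768 + 1/8·3745/4096 + 3/8·345/512 + 1/8·17/64 + 1/4·1/8 = 418289/262144
m(7) = F(7) + f(1)·m(6) + f(2)·m(5) + f(3)·m(4) + f(4)·m(3) + f(5)·m(2) = 1 + 1/8·418289/262144 + 1/8·43049/32768 + 3/8·3745/4096 + 1/8·345/512 + 1/4·17/64 = 3894777/2097152
E[N_7] = m(7) = 3894777/2097152

3894777/2097152


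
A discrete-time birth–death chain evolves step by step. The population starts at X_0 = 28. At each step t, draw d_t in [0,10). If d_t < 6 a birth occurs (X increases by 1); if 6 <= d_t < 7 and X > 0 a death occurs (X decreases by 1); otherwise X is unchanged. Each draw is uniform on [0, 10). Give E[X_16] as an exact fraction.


36

X can drop by at most 1 per step and X_0 = 28 > T = 16, so X_t >= 28 − t >= 12 > 0 for every t <= 16: the floor at 0 (the 'and X > 0' condition) never binds. Hence X_16 = X_0 + Σ_{t<16} Y_t with i.i.d. increments Y_t = y(d_t) ∈ {+1, −1, 0}.
Outcome values over d=0..9: [1, 1, 1, 1, 1, 1, -1, 0, 0, 0]
Σy = 5, Σy² = 7, M = 10
μ = 5/10 = 1/2,  σ² = 7/10 − (1/2)² = 9/20
E[X_16] = 28 + 16·(1/2) = 36


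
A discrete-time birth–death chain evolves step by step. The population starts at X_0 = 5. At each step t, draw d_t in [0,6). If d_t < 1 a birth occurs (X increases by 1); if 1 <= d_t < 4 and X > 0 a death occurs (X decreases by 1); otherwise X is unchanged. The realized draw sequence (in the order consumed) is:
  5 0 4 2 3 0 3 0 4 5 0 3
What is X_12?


t=0: X=5, d=5 → hold, X_1=5
t=1: X=5, d=0 → birth, X_2=6
t=2: X=6, d=4 → hold, X_3=6
t=3: X=6, d=2 → death, X_4=5
t=4: X=5, d=3 → death, X_5=4
t=5: X=4, d=0 → birth, X_6=5
t=6: X=5, d=3 → death, X_7=4
t=7: X=4, d=0 → birth, X_8=5
t=8: X=5, d=4 → hold, X_9=5
t=9: X=5, d=5 → hold, X_10=5
t=10: X=5, d=0 → birth, X_11=6
t=11: X=6, d=3 → death, X_12=5

5


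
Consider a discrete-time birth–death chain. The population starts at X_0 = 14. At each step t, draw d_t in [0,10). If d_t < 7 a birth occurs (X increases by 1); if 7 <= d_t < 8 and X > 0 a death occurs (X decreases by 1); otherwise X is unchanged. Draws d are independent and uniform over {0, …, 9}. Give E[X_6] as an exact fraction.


88/5

X can drop by at most 1 per step and X_0 = 14 > T = 6, so X_t >= 14 − t >= 8 > 0 for every t <= 6: the floor at 0 (the 'and X > 0' condition) never binds. Hence X_6 = X_0 + Σ_{t<6} Y_t with i.i.d. increments Y_t = y(d_t) ∈ {+1, −1, 0}.
Outcome values over d=0..9: [1, 1, 1, 1, 1, 1, 1, -1, 0, 0]
Σy = 6, Σy² = 8, M = 10
μ = 6/10 = 3/5,  σ² = 8/10 − (3/5)² = 11/25
E[X_6] = 14 + 6·(3/5) = 88/5


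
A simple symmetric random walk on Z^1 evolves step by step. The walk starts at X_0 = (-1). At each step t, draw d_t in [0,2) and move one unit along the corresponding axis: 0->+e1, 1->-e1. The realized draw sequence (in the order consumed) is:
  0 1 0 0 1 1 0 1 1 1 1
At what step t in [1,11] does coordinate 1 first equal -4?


11

t=0: X=(-1), d=0 → +e1, X_1=(0)
t=1: X=(0), d=1 → -e1, X_2=(-1)
t=2: X=(-1), d=0 → +e1, X_3=(0)
t=3: X=(0), d=0 → +e1, X_4=(1)
t=4: X=(1), d=1 → -e1, X_5=(0)
t=5: X=(0), d=1 → -e1, X_6=(-1)
t=6: X=(-1), d=0 → +e1, X_7=(0)
t=7: X=(0), d=1 → -e1, X_8=(-1)
t=8: X=(-1), d=1 → -e1, X_9=(-2)
t=9: X=(-2), d=1 → -e1, X_10=(-3)
t=10: X=(-3), d=1 → -e1, X_11=(-4)


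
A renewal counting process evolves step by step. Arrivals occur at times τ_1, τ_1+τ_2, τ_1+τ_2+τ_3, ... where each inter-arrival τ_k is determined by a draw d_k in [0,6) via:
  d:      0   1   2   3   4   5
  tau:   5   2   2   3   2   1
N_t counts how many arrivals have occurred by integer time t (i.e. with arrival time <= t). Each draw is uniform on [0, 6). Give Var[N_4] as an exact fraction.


1116455/1679616

Inter-arrival values over d=0..5: [5, 2, 2, 3, 2, 1]
Each d has probability 1/6, so the pmf of τ is: f(1) = 1/6, f(2) = 1/2, f(3) = 1/6, f(5) = 1/6
Let p_n(j) = P(N_n = j), with p_0 = [1]. Condition on τ_1: p_n(0) = P(τ > n), and for j >= 1, p_n(j) = Σ_{k<=n} f(k)·p_{n−k}(j−1)
p_1 = [5/6, 1/6]  (j = 0..1)
p_2 = [1/3, 23/36, 1/36]  (j = 0..2)
p_3 = [1/6, 23/36, 41/216, 1/216]  (j = 0..3)
p_4 = [1/6, 1/3, 49/108, 59/1296, 1/1296]  (j = 0..4)
E[N_4] = Σ j·p_4(j) = 1789/1296;  E[N_4²] = Σ j²·p_4(j) = 3331/1296
Var[N_4] = 3331/1296 − (1789/1296)² = 1116455/1679616


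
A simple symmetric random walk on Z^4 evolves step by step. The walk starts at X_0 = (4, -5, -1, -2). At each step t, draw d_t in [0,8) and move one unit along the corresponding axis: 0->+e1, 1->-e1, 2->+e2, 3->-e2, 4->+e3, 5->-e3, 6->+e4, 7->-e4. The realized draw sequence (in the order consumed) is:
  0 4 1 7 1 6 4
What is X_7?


t=0: X=(4, -5, -1, -2), d=0 → +e1, X_1=(5, -5, -1, -2)
t=1: X=(5, -5, -1, -2), d=4 → +e3, X_2=(5, -5, 0, -2)
t=2: X=(5, -5, 0, -2), d=1 → -e1, X_3=(4, -5, 0, -2)
t=3: X=(4, -5, 0, -2), d=7 → -e4, X_4=(4, -5, 0, -3)
t=4: X=(4, -5, 0, -3), d=1 → -e1, X_5=(3, -5, 0, -3)
t=5: X=(3, -5, 0, -3), d=6 → +e4, X_6=(3, -5, 0, -2)
t=6: X=(3, -5, 0, -2), d=4 → +e3, X_7=(3, -5, 1, -2)

(3, -5, 1, -2)


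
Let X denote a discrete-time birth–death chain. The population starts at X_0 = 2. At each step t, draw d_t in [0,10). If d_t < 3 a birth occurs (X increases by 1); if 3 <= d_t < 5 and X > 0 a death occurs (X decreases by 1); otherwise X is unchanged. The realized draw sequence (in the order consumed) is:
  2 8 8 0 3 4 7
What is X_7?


2

t=0: X=2, d=2 → birth, X_1=3
t=1: X=3, d=8 → hold, X_2=3
t=2: X=3, d=8 → hold, X_3=3
t=3: X=3, d=0 → birth, X_4=4
t=4: X=4, d=3 → death, X_5=3
t=5: X=3, d=4 → death, X_6=2
t=6: X=2, d=7 → hold, X_7=2


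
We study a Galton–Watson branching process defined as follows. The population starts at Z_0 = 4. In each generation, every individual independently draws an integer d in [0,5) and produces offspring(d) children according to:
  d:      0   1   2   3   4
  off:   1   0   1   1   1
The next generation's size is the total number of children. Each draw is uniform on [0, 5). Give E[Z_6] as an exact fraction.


Outcome values over d=0..4: [1, 0, 1, 1, 1]
Σy = 4, Σy² = 4, M = 5
μ = 4/5 = 4/5,  σ² = 4/5 − (4/5)² = 4/25
E[Z_0] = 4
E[Z_1] = 4/5·E[Z_0] = 16/5
E[Z_2] = 4/5·E[Z_1] = 64/25
E[Z_3] = 4/5·E[Z_2] = 256/125
E[Z_4] = 4/5·E[Z_3] = 1024/625
E[Z_5] = 4/5·E[Z_4] = 4096/3125
E[Z_6] = 4/5·E[Z_5] = 16384/15625

16384/15625


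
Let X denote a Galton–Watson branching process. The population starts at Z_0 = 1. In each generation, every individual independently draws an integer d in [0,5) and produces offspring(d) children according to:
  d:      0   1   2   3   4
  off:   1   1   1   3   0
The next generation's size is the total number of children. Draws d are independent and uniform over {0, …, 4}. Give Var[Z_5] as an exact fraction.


144664704/9765625

Outcome values over d=0..4: [1, 1, 1, 3, 0]
Σy = 6, Σy² = 12, M = 5
μ = 6/5 = 6/5,  σ² = 12/5 − (6/5)² = 24/25
V_0 = 0, E_0 = 1
V_1 = 24/25·E_0 + (6/5)²·V_0 = 24/25;  E_1 = 6/5
V_2 = 24/25·E_1 + (6/5)²·V_1 = 1584/625;  E_2 = 36/25
V_3 = 24/25·E_2 + (6/5)²·V_2 = 78624/15625;  E_3 = 216/125
V_4 = 24/25·E_3 + (6/5)²·V_3 = 3478464/390625;  E_4 = 1296/625
V_5 = 24/25·E_4 + (6/5)²·V_4 = 144664704/9765625;  E_5 = 7776/3125


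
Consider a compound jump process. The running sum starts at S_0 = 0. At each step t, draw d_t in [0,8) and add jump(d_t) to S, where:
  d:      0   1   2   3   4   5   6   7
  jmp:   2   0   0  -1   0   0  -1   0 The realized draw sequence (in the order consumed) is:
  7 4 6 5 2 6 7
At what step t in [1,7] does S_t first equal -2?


t=0: S=0, d=7, jump=0, S_1=0
t=1: S=0, d=4, jump=0, S_2=0
t=2: S=0, d=6, jump=-1, S_3=-1
t=3: S=-1, d=5, jump=0, S_4=-1
t=4: S=-1, d=2, jump=0, S_5=-1
t=5: S=-1, d=6, jump=-1, S_6=-2
t=6: S=-2, d=7, jump=0, S_7=-2

6


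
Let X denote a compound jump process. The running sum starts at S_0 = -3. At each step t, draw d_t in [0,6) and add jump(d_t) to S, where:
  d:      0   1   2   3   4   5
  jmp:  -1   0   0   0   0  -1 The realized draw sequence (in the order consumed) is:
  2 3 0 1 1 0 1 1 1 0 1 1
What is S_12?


-6

t=0: S=-3, d=2, jump=0, S_1=-3
t=1: S=-3, d=3, jump=0, S_2=-3
t=2: S=-3, d=0, jump=-1, S_3=-4
t=3: S=-4, d=1, jump=0, S_4=-4
t=4: S=-4, d=1, jump=0, S_5=-4
t=5: S=-4, d=0, jump=-1, S_6=-5
t=6: S=-5, d=1, jump=0, S_7=-5
t=7: S=-5, d=1, jump=0, S_8=-5
t=8: S=-5, d=1, jump=0, S_9=-5
t=9: S=-5, d=0, jump=-1, S_10=-6
t=10: S=-6, d=1, jump=0, S_11=-6
t=11: S=-6, d=1, jump=0, S_12=-6


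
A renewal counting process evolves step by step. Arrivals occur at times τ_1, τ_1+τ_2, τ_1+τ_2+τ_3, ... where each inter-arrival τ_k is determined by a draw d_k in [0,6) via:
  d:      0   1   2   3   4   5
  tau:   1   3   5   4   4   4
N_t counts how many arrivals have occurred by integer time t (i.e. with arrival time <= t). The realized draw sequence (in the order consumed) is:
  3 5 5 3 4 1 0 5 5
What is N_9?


draw d_1=3: τ_1=4, arrival time A_1=4
draw d_2=5: τ_2=4, arrival time A_2=8
draw d_3=5: τ_3=4, arrival time A_3=12
draw d_4=3: τ_4=4, arrival time A_4=16
draw d_5=4: τ_5=4, arrival time A_5=20
draw d_6=1: τ_6=3, arrival time A_6=23
draw d_7=0: τ_7=1, arrival time A_7=24
draw d_8=5: τ_8=4, arrival time A_8=28
draw d_9=5: τ_9=4, arrival time A_9=32
N_t over t=0..9: 0:0 1:0 2:0 3:0 4:1 5:1 6:1 7:1 8:2 9:2

2


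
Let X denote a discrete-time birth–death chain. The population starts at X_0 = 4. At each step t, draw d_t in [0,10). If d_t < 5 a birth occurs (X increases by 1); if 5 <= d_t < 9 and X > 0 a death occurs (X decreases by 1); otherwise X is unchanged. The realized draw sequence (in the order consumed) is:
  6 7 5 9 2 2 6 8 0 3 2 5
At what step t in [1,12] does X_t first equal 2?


t=0: X=4, d=6 → death, X_1=3
t=1: X=3, d=7 → death, X_2=2
t=2: X=2, d=5 → death, X_3=1
t=3: X=1, d=9 → hold, X_4=1
t=4: X=1, d=2 → birth, X_5=2
t=5: X=2, d=2 → birth, X_6=3
t=6: X=3, d=6 → death, X_7=2
t=7: X=2, d=8 → death, X_8=1
t=8: X=1, d=0 → birth, X_9=2
t=9: X=2, d=3 → birth, X_10=3
t=10: X=3, d=2 → birth, X_11=4
t=11: X=4, d=5 → death, X_12=3

2


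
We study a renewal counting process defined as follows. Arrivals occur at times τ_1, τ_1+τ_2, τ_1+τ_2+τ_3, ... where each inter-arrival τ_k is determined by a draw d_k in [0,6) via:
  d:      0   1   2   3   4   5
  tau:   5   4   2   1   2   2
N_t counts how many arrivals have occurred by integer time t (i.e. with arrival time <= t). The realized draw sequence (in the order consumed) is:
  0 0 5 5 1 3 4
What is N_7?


1

draw d_1=0: τ_1=5, arrival time A_1=5
draw d_2=0: τ_2=5, arrival time A_2=10
draw d_3=5: τ_3=2, arrival time A_3=12
draw d_4=5: τ_4=2, arrival time A_4=14
draw d_5=1: τ_5=4, arrival time A_5=18
draw d_6=3: τ_6=1, arrival time A_6=19
draw d_7=4: τ_7=2, arrival time A_7=21
N_t over t=0..7: 0:0 1:0 2:0 3:0 4:0 5:1 6:1 7:1


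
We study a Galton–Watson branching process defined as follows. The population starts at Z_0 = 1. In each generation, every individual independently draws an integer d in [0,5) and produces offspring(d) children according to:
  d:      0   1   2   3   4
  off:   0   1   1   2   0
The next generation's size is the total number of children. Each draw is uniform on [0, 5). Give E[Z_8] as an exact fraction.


65536/390625

Outcome values over d=0..4: [0, 1, 1, 2, 0]
Σy = 4, Σy² = 6, M = 5
μ = 4/5 = 4/5,  σ² = 6/5 − (4/5)² = 14/25
E[Z_0] = 1
E[Z_1] = 4/5·E[Z_0] = 4/5
E[Z_2] = 4/5·E[Z_1] = 16/25
E[Z_3] = 4/5·E[Z_2] = 64/125
E[Z_4] = 4/5·E[Z_3] = 256/625
E[Z_5] = 4/5·E[Z_4] = 1024/3125
E[Z_6] = 4/5·E[Z_5] = 4096/15625
E[Z_7] = 4/5·E[Z_6] = 16384/78125
E[Z_8] = 4/5·E[Z_7] = 65536/390625


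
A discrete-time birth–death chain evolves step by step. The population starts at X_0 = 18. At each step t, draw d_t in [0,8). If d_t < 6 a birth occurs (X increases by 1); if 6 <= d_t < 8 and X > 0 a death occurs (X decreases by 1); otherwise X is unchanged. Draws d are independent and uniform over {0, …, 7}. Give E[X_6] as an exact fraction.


X can drop by at most 1 per step and X_0 = 18 > T = 6, so X_t >= 18 − t >= 12 > 0 for every t <= 6: the floor at 0 (the 'and X > 0' condition) never binds. Hence X_6 = X_0 + Σ_{t<6} Y_t with i.i.d. increments Y_t = y(d_t) ∈ {+1, −1, 0}.
Outcome values over d=0..7: [1, 1, 1, 1, 1, 1, -1, -1]
Σy = 4, Σy² = 8, M = 8
μ = 4/8 = 1/2,  σ² = 8/8 − (1/2)² = 3/4
E[X_6] = 18 + 6·(1/2) = 21

21


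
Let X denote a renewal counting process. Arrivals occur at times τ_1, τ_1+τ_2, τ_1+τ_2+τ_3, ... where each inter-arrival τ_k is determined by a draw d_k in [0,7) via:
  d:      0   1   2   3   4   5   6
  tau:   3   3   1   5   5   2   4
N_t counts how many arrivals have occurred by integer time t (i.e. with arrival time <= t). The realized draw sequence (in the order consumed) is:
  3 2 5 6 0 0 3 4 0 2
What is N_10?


draw d_1=3: τ_1=5, arrival time A_1=5
draw d_2=2: τ_2=1, arrival time A_2=6
draw d_3=5: τ_3=2, arrival time A_3=8
draw d_4=6: τ_4=4, arrival time A_4=12
draw d_5=0: τ_5=3, arrival time A_5=15
draw d_6=0: τ_6=3, arrival time A_6=18
draw d_7=3: τ_7=5, arrival time A_7=23
draw d_8=4: τ_8=5, arrival time A_8=28
draw d_9=0: τ_9=3, arrival time A_9=31
draw d_10=2: τ_10=1, arrival time A_10=32
N_t over t=0..10: 0:0 1:0 2:0 3:0 4:0 5:1 6:2 7:2 8:3 9:3 10:3

3


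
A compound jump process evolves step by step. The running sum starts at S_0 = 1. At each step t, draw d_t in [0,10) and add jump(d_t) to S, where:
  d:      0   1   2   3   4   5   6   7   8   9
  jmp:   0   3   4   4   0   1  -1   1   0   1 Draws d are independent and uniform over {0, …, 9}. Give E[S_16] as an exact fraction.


109/5

Outcome values over d=0..9: [0, 3, 4, 4, 0, 1, -1, 1, 0, 1]
Σy = 13, Σy² = 45, M = 10
μ = 13/10 = 13/10,  σ² = 45/10 − (13/10)² = 281/100
E[S_16] = 1 + 16·(13/10) = 109/5


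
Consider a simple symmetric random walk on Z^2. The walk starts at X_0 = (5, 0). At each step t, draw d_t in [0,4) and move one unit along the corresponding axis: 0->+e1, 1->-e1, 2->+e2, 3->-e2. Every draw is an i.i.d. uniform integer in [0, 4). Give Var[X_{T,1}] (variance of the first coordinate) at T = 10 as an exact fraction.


5

Outcome values over d=0..3: [1, -1, 0, 0]
Σy = 0, Σy² = 2, M = 4
μ = 0/4 = 0,  σ² = 2/4 − (0)² = 1/2
Independent increments: Var[X_10] = 10·σ² = 10·(1/2) = 5


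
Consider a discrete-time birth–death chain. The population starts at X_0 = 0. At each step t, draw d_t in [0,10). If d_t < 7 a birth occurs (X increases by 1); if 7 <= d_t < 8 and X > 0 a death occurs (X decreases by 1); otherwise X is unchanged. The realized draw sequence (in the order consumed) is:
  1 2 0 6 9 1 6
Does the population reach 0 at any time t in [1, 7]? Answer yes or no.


t=0: X=0, d=1 → birth, X_1=1
t=1: X=1, d=2 → birth, X_2=2
t=2: X=2, d=0 → birth, X_3=3
t=3: X=3, d=6 → birth, X_4=4
t=4: X=4, d=9 → hold, X_5=4
t=5: X=4, d=1 → birth, X_6=5
t=6: X=5, d=6 → birth, X_7=6

no


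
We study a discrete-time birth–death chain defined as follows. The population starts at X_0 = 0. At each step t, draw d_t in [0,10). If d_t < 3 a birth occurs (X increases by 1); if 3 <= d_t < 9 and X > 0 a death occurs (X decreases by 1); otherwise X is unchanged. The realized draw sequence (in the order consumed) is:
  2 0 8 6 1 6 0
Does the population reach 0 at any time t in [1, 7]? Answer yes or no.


yes

t=0: X=0, d=2 → birth, X_1=1
t=1: X=1, d=0 → birth, X_2=2
t=2: X=2, d=8 → death, X_3=1
t=3: X=1, d=6 → death, X_4=0
t=4: X=0, d=1 → birth, X_5=1
t=5: X=1, d=6 → death, X_6=0
t=6: X=0, d=0 → birth, X_7=1


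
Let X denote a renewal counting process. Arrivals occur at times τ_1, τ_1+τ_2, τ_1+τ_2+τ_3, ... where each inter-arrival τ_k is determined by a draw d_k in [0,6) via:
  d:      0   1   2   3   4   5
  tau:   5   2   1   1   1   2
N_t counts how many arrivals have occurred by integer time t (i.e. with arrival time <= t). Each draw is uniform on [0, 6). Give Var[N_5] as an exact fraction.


119807/82944

Inter-arrival values over d=0..5: [5, 2, 1, 1, 1, 2]
Each d has probability 1/6, so the pmf of τ is: f(1) = 1/2, f(2) = 1/3, f(5) = 1/6
Let p_n(j) = P(N_n = j), with p_0 = [1]. Condition on τ_1: p_n(0) = P(τ > n), and for j >= 1, p_n(j) = Σ_{k<=n} f(k)·p_{n−k}(j−1)
p_1 = [1/2, 1/2]  (j = 0..1)
p_2 = [1/6, 7/12, 1/4]  (j = 0..2)
p_3 = [1/6, 1/4, 11/24, 1/8]  (j = 0..3)
p_4 = [1/6, 5/36, 23/72, 5/16, 1/16]  (j = 0..4)
p_5 = [0, 11/36, 11/72, 5/16, 19/96, 1/32]  (j = 0..5)
E[N_5] = Σ j·p_5(j) = 719/288;  E[N_5²] = Σ j²·p_5(j) = 737/96
Var[N_5] = 737/96 − (719/288)² = 119807/82944


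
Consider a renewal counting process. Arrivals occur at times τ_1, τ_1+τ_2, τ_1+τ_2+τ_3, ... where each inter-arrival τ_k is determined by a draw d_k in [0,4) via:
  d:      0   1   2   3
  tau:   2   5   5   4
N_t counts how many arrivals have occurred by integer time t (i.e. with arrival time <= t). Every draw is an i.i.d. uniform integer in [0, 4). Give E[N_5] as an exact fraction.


Inter-arrival values over d=0..3: [2, 5, 5, 4]
Each d has probability 1/4, so the pmf of τ is: f(2) = 1/4, f(4) = 1/4, f(5) = 1/2
Renewal equation for m(n) = E[N_n]: condition on τ_1 = k (if k <= n, one arrival plus a fresh copy on the remaining n−k steps): m(n) = F(n) + Σ_{k<=n} f(k)·m(n−k), where F(n) = P(τ <= n) and m(0) = 0
m(1) = F(1) = 0
m(2) = F(2) = 1/4
m(3) = F(3) = 1/4
m(4) = F(4) + f(2)·m(2) = 1/2 + 1/4·1/4 = 9/16
m(5) = F(5) + f(2)·m(3) = 1 + 1/4·1/4 = 17/16
E[N_5] = m(5) = 17/16

17/16


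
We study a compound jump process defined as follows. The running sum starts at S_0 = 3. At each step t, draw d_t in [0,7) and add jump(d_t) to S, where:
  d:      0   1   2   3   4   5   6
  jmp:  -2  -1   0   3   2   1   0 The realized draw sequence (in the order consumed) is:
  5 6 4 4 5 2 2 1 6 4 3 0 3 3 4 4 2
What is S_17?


t=0: S=3, d=5, jump=1, S_1=4
t=1: S=4, d=6, jump=0, S_2=4
t=2: S=4, d=4, jump=2, S_3=6
t=3: S=6, d=4, jump=2, S_4=8
t=4: S=8, d=5, jump=1, S_5=9
t=5: S=9, d=2, jump=0, S_6=9
t=6: S=9, d=2, jump=0, S_7=9
t=7: S=9, d=1, jump=-1, S_8=8
t=8: S=8, d=6, jump=0, S_9=8
t=9: S=8, d=4, jump=2, S_10=10
t=10: S=10, d=3, jump=3, S_11=13
t=11: S=13, d=0, jump=-2, S_12=11
t=12: S=11, d=3, jump=3, S_13=14
t=13: S=14, d=3, jump=3, S_14=17
t=14: S=17, d=4, jump=2, S_15=19
t=15: S=19, d=4, jump=2, S_16=21
t=16: S=21, d=2, jump=0, S_17=21

21


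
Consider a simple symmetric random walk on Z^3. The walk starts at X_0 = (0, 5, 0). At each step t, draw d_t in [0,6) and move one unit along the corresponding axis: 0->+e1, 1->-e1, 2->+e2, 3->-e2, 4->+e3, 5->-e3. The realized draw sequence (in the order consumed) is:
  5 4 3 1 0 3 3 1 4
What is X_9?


(-1, 2, 1)

t=0: X=(0, 5, 0), d=5 → -e3, X_1=(0, 5, -1)
t=1: X=(0, 5, -1), d=4 → +e3, X_2=(0, 5, 0)
t=2: X=(0, 5, 0), d=3 → -e2, X_3=(0, 4, 0)
t=3: X=(0, 4, 0), d=1 → -e1, X_4=(-1, 4, 0)
t=4: X=(-1, 4, 0), d=0 → +e1, X_5=(0, 4, 0)
t=5: X=(0, 4, 0), d=3 → -e2, X_6=(0, 3, 0)
t=6: X=(0, 3, 0), d=3 → -e2, X_7=(0, 2, 0)
t=7: X=(0, 2, 0), d=1 → -e1, X_8=(-1, 2, 0)
t=8: X=(-1, 2, 0), d=4 → +e3, X_9=(-1, 2, 1)


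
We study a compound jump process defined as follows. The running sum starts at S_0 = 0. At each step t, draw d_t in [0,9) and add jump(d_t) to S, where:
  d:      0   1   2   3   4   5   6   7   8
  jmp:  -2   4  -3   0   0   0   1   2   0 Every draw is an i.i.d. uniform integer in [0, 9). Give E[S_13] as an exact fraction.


26/9

Outcome values over d=0..8: [-2, 4, -3, 0, 0, 0, 1, 2, 0]
Σy = 2, Σy² = 34, M = 9
μ = 2/9 = 2/9,  σ² = 34/9 − (2/9)² = 302/81
E[S_13] = 0 + 13·(2/9) = 26/9


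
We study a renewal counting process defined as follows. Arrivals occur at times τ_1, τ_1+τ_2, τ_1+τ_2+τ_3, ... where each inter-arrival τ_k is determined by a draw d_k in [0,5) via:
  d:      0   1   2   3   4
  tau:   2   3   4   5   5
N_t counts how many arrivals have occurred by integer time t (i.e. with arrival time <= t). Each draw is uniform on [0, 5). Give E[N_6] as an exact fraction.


Inter-arrival values over d=0..4: [2, 3, 4, 5, 5]
Each d has probability 1/5, so the pmf of τ is: f(2) = 1/5, f(3) = 1/5, f(4) = 1/5, f(5) = 2/5
Renewal equation for m(n) = E[N_n]: condition on τ_1 = k (if k <= n, one arrival plus a fresh copy on the remaining n−k steps): m(n) = F(n) + Σ_{k<=n} f(k)·m(n−k), where F(n) = P(τ <= n) and m(0) = 0
m(1) = F(1) = 0
m(2) = F(2) = 1/5
m(3) = F(3) = 2/5
m(4) = F(4) + f(2)·m(2) = 3/5 + 1/5·1/5 = 16/25
m(5) = F(5) + f(2)·m(3) + f(3)·m(2) = 1 + 1/5·2/5 + 1/5·1/5 = 28/25
m(6) = F(6) + f(2)·m(4) + f(3)·m(3) + f(4)·m(2) = 1 + 1/5·16/25 + 1/5·2/5 + 1/5·1/5 = 156/125
E[N_6] = m(6) = 156/125

156/125


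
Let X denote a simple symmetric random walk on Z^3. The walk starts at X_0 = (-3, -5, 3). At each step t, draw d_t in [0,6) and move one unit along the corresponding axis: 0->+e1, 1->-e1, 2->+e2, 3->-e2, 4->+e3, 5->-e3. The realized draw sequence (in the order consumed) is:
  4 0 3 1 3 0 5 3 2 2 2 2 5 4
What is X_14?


t=0: X=(-3, -5, 3), d=4 → +e3, X_1=(-3, -5, 4)
t=1: X=(-3, -5, 4), d=0 → +e1, X_2=(-2, -5, 4)
t=2: X=(-2, -5, 4), d=3 → -e2, X_3=(-2, -6, 4)
t=3: X=(-2, -6, 4), d=1 → -e1, X_4=(-3, -6, 4)
t=4: X=(-3, -6, 4), d=3 → -e2, X_5=(-3, -7, 4)
t=5: X=(-3, -7, 4), d=0 → +e1, X_6=(-2, -7, 4)
t=6: X=(-2, -7, 4), d=5 → -e3, X_7=(-2, -7, 3)
t=7: X=(-2, -7, 3), d=3 → -e2, X_8=(-2, -8, 3)
t=8: X=(-2, -8, 3), d=2 → +e2, X_9=(-2, -7, 3)
t=9: X=(-2, -7, 3), d=2 → +e2, X_10=(-2, -6, 3)
t=10: X=(-2, -6, 3), d=2 → +e2, X_11=(-2, -5, 3)
t=11: X=(-2, -5, 3), d=2 → +e2, X_12=(-2, -4, 3)
t=12: X=(-2, -4, 3), d=5 → -e3, X_13=(-2, -4, 2)
t=13: X=(-2, -4, 2), d=4 → +e3, X_14=(-2, -4, 3)

(-2, -4, 3)


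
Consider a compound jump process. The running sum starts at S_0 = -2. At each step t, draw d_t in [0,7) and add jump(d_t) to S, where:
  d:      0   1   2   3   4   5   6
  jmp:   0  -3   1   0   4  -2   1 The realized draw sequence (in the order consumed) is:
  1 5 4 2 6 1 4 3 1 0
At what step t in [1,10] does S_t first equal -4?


6

t=0: S=-2, d=1, jump=-3, S_1=-5
t=1: S=-5, d=5, jump=-2, S_2=-7
t=2: S=-7, d=4, jump=4, S_3=-3
t=3: S=-3, d=2, jump=1, S_4=-2
t=4: S=-2, d=6, jump=1, S_5=-1
t=5: S=-1, d=1, jump=-3, S_6=-4
t=6: S=-4, d=4, jump=4, S_7=0
t=7: S=0, d=3, jump=0, S_8=0
t=8: S=0, d=1, jump=-3, S_9=-3
t=9: S=-3, d=0, jump=0, S_10=-3


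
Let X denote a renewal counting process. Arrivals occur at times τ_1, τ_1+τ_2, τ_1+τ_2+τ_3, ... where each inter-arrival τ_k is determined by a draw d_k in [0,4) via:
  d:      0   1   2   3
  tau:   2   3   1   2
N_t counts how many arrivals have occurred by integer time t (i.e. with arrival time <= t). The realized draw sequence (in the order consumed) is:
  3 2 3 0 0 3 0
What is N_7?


draw d_1=3: τ_1=2, arrival time A_1=2
draw d_2=2: τ_2=1, arrival time A_2=3
draw d_3=3: τ_3=2, arrival time A_3=5
draw d_4=0: τ_4=2, arrival time A_4=7
draw d_5=0: τ_5=2, arrival time A_5=9
draw d_6=3: τ_6=2, arrival time A_6=11
draw d_7=0: τ_7=2, arrival time A_7=13
N_t over t=0..7: 0:0 1:0 2:1 3:2 4:2 5:3 6:3 7:4

4


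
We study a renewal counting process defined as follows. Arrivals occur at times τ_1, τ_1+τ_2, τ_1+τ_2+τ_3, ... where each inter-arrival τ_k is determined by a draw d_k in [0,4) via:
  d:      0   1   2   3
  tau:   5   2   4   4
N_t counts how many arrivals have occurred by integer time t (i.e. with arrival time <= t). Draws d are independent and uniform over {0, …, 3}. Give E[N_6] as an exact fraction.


Inter-arrival values over d=0..3: [5, 2, 4, 4]
Each d has probability 1/4, so the pmf of τ is: f(2) = 1/4, f(4) = 1/2, f(5) = 1/4
Renewal equation for m(n) = E[N_n]: condition on τ_1 = k (if k <= n, one arrival plus a fresh copy on the remaining n−k steps): m(n) = F(n) + Σ_{k<=n} f(k)·m(n−k), where F(n) = P(τ <= n) and m(0) = 0
m(1) = F(1) = 0
m(2) = F(2) = 1/4
m(3) = F(3) = 1/4
m(4) = F(4) + f(2)·m(2) = 3/4 + 1/4·1/4 = 13/16
m(5) = F(5) + f(2)·m(3) = 1 + 1/4·1/4 = 17/16
m(6) = F(6) + f(2)·m(4) + f(4)·m(2) = 1 + 1/4·13/16 + 1/2·1/4 = 85/64
E[N_6] = m(6) = 85/64

85/64


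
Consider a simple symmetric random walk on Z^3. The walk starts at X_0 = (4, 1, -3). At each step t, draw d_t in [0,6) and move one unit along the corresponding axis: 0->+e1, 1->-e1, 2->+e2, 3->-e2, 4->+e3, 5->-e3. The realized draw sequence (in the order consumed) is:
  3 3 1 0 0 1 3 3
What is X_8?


(4, -3, -3)

t=0: X=(4, 1, -3), d=3 → -e2, X_1=(4, 0, -3)
t=1: X=(4, 0, -3), d=3 → -e2, X_2=(4, -1, -3)
t=2: X=(4, -1, -3), d=1 → -e1, X_3=(3, -1, -3)
t=3: X=(3, -1, -3), d=0 → +e1, X_4=(4, -1, -3)
t=4: X=(4, -1, -3), d=0 → +e1, X_5=(5, -1, -3)
t=5: X=(5, -1, -3), d=1 → -e1, X_6=(4, -1, -3)
t=6: X=(4, -1, -3), d=3 → -e2, X_7=(4, -2, -3)
t=7: X=(4, -2, -3), d=3 → -e2, X_8=(4, -3, -3)


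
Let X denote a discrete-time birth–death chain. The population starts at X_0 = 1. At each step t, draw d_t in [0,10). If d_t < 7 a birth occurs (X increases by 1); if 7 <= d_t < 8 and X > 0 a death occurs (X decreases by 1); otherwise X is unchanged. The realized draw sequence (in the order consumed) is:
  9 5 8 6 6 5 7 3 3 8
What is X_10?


t=0: X=1, d=9 → hold, X_1=1
t=1: X=1, d=5 → birth, X_2=2
t=2: X=2, d=8 → hold, X_3=2
t=3: X=2, d=6 → birth, X_4=3
t=4: X=3, d=6 → birth, X_5=4
t=5: X=4, d=5 → birth, X_6=5
t=6: X=5, d=7 → death, X_7=4
t=7: X=4, d=3 → birth, X_8=5
t=8: X=5, d=3 → birth, X_9=6
t=9: X=6, d=8 → hold, X_10=6

6


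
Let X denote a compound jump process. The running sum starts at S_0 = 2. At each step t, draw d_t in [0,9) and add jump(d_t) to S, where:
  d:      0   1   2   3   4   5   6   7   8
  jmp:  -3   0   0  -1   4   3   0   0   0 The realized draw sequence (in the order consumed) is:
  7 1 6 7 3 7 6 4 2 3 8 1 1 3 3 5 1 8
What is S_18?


t=0: S=2, d=7, jump=0, S_1=2
t=1: S=2, d=1, jump=0, S_2=2
t=2: S=2, d=6, jump=0, S_3=2
t=3: S=2, d=7, jump=0, S_4=2
t=4: S=2, d=3, jump=-1, S_5=1
t=5: S=1, d=7, jump=0, S_6=1
t=6: S=1, d=6, jump=0, S_7=1
t=7: S=1, d=4, jump=4, S_8=5
t=8: S=5, d=2, jump=0, S_9=5
t=9: S=5, d=3, jump=-1, S_10=4
t=10: S=4, d=8, jump=0, S_11=4
t=11: S=4, d=1, jump=0, S_12=4
t=12: S=4, d=1, jump=0, S_13=4
t=13: S=4, d=3, jump=-1, S_14=3
t=14: S=3, d=3, jump=-1, S_15=2
t=15: S=2, d=5, jump=3, S_16=5
t=16: S=5, d=1, jump=0, S_17=5
t=17: S=5, d=8, jump=0, S_18=5

5
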